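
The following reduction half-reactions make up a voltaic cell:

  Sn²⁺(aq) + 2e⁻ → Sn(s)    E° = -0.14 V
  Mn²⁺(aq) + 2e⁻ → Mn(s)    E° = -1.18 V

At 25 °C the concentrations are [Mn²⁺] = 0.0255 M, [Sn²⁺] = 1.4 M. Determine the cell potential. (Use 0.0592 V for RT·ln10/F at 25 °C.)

The Sn²⁺/Sn couple has the higher reduction potential and acts as the cathode, so E°_cell = -0.14 − (-1.18) = 1.04 V.
Balancing electrons gives n = 2; the reaction quotient is Q = [Mn²⁺]/[Sn²⁺] = 0.0182.
At 25 °C, E = E° − (0.0592/n) log Q = 1.04 − (0.0592/2)(-1.740) = 1.040 + 0.052 = 1.092 V.

1.09 V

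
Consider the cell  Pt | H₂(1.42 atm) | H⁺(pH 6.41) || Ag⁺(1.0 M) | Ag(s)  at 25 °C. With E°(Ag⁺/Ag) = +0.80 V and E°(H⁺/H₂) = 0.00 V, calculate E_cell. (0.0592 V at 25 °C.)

The Ag⁺/Ag couple is the cathode, so E°_cell = 0.80 V; n = 2.
[H⁺] = 10^(−6.41) = 3.9 × 10^-7 M, and Q = [H⁺]^2 / ([Ag⁺]^2·P(H₂)) = 1.07 × 10^-13.
E = E° − (0.0592/2) log Q = 0.80 − (0.0592/2)(-12.972) = 1.184 V.

1.18 V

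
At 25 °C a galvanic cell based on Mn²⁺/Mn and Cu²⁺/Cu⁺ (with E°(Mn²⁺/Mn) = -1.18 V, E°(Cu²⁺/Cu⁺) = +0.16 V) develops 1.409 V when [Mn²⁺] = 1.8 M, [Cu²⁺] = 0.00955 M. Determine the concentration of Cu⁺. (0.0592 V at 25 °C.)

4.9 × 10^-4 M

From the Nernst equation, log Q = n(E° − E)/0.0592 = 2(1.34 − 1.409)/0.0592 = -2.331, so Q = 0.00467.
With Q = [Mn²⁺]·[Cu⁺]^2/[Cu²⁺]^2 and the known concentrations, [Cu⁺]^2 in the numerator gives [Cu⁺] = 4.9 × 10^-4 M.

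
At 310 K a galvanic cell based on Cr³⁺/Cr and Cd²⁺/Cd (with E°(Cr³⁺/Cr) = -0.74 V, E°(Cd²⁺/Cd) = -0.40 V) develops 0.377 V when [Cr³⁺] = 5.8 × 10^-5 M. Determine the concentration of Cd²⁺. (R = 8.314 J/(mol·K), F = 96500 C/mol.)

0.024 M

From the Nernst equation, ln Q = nF(E° − E)/RT = 6×96500×(0.34 − 0.377)/(8.314×310) = -8.312, so Q = 2.46 × 10^-4.
With Q = [Cr³⁺]^2/[Cd²⁺]^3 and the known concentrations, [Cd²⁺]^3 in the denominator gives [Cd²⁺] = 0.024 M.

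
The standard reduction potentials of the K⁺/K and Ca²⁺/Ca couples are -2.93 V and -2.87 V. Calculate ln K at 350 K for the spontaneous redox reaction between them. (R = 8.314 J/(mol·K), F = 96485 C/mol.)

E°_cell = -2.87 − (-2.93) = 0.06 V, with n = 2 electrons transferred.
At equilibrium E = 0, so the Nernst equation gives ln K = nFE°/RT = (2)(96485)(0.06)/((8.314)(350)) = 3.98.

ln K = 4.0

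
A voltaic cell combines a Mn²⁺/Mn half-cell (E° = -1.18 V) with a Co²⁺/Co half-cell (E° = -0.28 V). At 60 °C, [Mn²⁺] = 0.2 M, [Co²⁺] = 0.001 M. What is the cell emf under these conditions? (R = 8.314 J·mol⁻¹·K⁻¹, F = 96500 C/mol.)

0.824 V

The Co²⁺/Co couple has the higher reduction potential and acts as the cathode, so E°_cell = -0.28 − (-1.18) = 0.90 V.
Balancing electrons gives n = 2; the reaction quotient is Q = [Mn²⁺]/[Co²⁺] = 200.
E = E° − (RT/nF) ln Q = 0.90 − (8.314×333)/(2×96500) × (5.298) = 0.900 − 0.076 = 0.824 V.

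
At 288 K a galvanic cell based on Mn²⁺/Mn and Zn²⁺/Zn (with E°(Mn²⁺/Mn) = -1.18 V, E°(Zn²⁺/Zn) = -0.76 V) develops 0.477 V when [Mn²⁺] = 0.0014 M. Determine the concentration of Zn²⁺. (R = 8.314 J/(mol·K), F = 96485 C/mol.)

From the Nernst equation, ln Q = nF(E° − E)/RT = 2×96485×(0.42 − 0.477)/(8.314×288) = -4.594, so Q = 0.0101.
With Q = [Mn²⁺]/[Zn²⁺] and the known concentrations, [Zn²⁺] in the denominator gives [Zn²⁺] = 0.14 M.

0.14 M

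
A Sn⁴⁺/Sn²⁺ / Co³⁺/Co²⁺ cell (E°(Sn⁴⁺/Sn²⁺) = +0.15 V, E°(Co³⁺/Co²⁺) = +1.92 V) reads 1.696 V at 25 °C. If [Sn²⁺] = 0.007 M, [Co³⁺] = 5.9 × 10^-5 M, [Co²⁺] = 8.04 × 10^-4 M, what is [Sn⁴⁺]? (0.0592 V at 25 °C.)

From the Nernst equation, log Q = n(E° − E)/0.0592 = 2(1.77 − 1.696)/0.0592 = 2.500, so Q = 316.
With Q = [Sn⁴⁺]·[Co²⁺]^2/([Sn²⁺]·[Co³⁺]^2) and the known concentrations, [Sn⁴⁺] in the numerator gives [Sn⁴⁺] = 0.012 M.

0.012 M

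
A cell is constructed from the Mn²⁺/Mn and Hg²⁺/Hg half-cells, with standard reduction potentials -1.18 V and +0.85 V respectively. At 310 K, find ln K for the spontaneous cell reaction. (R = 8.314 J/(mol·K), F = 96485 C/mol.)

E°_cell = +0.85 − (-1.18) = 2.03 V, with n = 2 electrons transferred.
At equilibrium E = 0, so the Nernst equation gives ln K = nFE°/RT = (2)(96485)(2.03)/((8.314)(310)) = 151.99.

ln K = 152.0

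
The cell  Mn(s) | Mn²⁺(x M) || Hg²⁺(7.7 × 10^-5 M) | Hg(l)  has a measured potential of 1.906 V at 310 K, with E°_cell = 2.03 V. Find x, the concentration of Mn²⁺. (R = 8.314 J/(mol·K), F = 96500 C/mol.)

0.83 M

From the Nernst equation, ln Q = nF(E° − E)/RT = 2×96500×(2.03 − 1.906)/(8.314×310) = 9.286, so Q = 1.08 × 10^4.
With Q = [Mn²⁺]/[Hg²⁺] and the known concentrations, [Mn²⁺] in the numerator gives [Mn²⁺] = 0.83 M.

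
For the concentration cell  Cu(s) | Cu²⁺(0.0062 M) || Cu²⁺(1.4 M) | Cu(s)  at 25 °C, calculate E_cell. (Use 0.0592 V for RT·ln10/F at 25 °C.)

Both half-cells are Cu²⁺/Cu, so E°_cell = 0. The concentrated side is the cathode; the cell reaction moves Cu²⁺ from high to low concentration with n = 2.
Q = [Cu²⁺]_dilute/[Cu²⁺]_conc = 0.0062/1.4 = 0.00443.
E = 0 − (0.0592/2) log Q = −(0.0592/2)(-2.354) = 0.0697 V.

0.070 V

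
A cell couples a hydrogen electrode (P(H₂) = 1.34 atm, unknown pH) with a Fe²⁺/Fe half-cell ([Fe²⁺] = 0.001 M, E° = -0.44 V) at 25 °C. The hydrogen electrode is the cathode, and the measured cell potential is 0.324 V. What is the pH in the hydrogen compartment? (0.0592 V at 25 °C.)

E°_cell = 0.44 V and n = 2.
log Q = n(E° − E)/0.0592 = 2×(0.44 − 0.324)/0.0592 = 3.919.
With Q = [Fe²⁺]·P(H₂) / [H⁺]^2, solving for [H⁺] gives log[H⁺] = -3.396, so pH = 3.40.

pH = 3.40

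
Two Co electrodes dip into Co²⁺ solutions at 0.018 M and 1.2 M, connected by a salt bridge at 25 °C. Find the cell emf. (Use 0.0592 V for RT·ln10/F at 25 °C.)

0.054 V

Both half-cells are Co²⁺/Co, so E°_cell = 0. The concentrated side is the cathode; the cell reaction moves Co²⁺ from high to low concentration with n = 2.
Q = [Co²⁺]_dilute/[Co²⁺]_conc = 0.018/1.2 = 0.0150.
E = 0 − (0.0592/2) log Q = −(0.0592/2)(-1.824) = 0.0540 V.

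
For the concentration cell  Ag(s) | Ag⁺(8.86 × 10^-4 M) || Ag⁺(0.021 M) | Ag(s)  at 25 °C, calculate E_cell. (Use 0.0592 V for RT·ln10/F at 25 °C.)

Both half-cells are Ag⁺/Ag, so E°_cell = 0. The concentrated side is the cathode; the cell reaction moves Ag⁺ from high to low concentration with n = 1.
Q = [Ag⁺]_dilute/[Ag⁺]_conc = 8.86 × 10^-4/0.021 = 0.0422.
E = 0 − (0.0592/1) log Q = −(0.0592/1)(-1.375) = 0.0814 V.

0.081 V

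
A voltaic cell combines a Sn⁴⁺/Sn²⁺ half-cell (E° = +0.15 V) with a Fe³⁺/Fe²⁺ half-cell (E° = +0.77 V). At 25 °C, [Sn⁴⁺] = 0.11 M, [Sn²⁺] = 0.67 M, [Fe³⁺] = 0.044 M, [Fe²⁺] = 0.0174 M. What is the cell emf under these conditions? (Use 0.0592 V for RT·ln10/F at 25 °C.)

The Fe³⁺/Fe²⁺ couple has the higher reduction potential and acts as the cathode, so E°_cell = +0.77 − (+0.15) = 0.62 V.
Balancing electrons gives n = 2; the reaction quotient is Q = [Sn⁴⁺]·[Fe²⁺]^2/([Sn²⁺]·[Fe³⁺]^2) = 0.0257.
At 25 °C, E = E° − (0.0592/n) log Q = 0.62 − (0.0592/2)(-1.590) = 0.620 + 0.047 = 0.667 V.

0.667 V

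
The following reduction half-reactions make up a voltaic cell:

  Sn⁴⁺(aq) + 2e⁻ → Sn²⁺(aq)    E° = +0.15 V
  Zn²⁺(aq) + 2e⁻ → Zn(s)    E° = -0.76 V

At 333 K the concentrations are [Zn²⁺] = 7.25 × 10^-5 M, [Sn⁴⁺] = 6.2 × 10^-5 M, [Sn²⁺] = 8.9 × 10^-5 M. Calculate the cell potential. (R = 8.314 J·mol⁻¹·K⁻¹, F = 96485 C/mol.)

The Sn⁴⁺/Sn²⁺ couple has the higher reduction potential and acts as the cathode, so E°_cell = +0.15 − (-0.76) = 0.91 V.
Balancing electrons gives n = 2; the reaction quotient is Q = [Zn²⁺]·[Sn²⁺]/[Sn⁴⁺] = 1.04 × 10^-4.
E = E° − (RT/nF) ln Q = 0.91 − (8.314×333)/(2×96485) × (-9.170) = 0.910 + 0.132 = 1.042 V.

1.04 V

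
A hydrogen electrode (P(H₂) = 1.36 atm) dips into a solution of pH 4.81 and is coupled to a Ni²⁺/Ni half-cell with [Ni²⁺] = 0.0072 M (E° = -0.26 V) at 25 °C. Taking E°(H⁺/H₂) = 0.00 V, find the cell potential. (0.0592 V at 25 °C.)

The hydrogen couple is the cathode, so E°_cell = 0.26 V; n = 2.
[H⁺] = 10^(−4.81) = 1.5 × 10^-5 M, and Q = [Ni²⁺]·P(H₂) / [H⁺]^2 = 4.08 × 10^7.
E = E° − (0.0592/2) log Q = 0.26 − (0.0592/2)(7.611) = 0.035 V.

0.035 V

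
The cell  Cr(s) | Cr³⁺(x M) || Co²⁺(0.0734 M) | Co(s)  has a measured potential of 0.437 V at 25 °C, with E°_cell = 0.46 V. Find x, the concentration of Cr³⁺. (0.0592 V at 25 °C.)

From the Nernst equation, log Q = n(E° − E)/0.0592 = 6(0.46 − 0.437)/0.0592 = 2.331, so Q = 214.
With Q = [Cr³⁺]^2/[Co²⁺]^3 and the known concentrations, [Cr³⁺]^2 in the numerator gives [Cr³⁺] = 0.29 M.

0.29 M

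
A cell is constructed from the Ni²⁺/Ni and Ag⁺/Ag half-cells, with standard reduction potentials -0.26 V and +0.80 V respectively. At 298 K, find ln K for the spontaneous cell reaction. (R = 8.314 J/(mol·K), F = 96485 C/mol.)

E°_cell = +0.80 − (-0.26) = 1.06 V, with n = 2 electrons transferred.
At equilibrium E = 0, so the Nernst equation gives ln K = nFE°/RT = (2)(96485)(1.06)/((8.314)(298)) = 82.56.

ln K = 82.6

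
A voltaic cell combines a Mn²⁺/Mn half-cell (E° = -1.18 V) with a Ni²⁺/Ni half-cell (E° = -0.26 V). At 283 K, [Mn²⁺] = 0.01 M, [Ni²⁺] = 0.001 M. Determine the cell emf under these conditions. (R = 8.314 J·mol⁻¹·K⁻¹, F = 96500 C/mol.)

0.892 V

The Ni²⁺/Ni couple has the higher reduction potential and acts as the cathode, so E°_cell = -0.26 − (-1.18) = 0.92 V.
Balancing electrons gives n = 2; the reaction quotient is Q = [Mn²⁺]/[Ni²⁺] = 10.0.
E = E° − (RT/nF) ln Q = 0.92 − (8.314×283)/(2×96500) × (2.303) = 0.920 − 0.028 = 0.892 V.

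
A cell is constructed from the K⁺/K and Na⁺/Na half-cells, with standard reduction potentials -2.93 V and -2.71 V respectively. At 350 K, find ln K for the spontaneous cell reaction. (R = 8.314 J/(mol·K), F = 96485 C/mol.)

E°_cell = -2.71 − (-2.93) = 0.22 V, with n = 1 electron transferred.
At equilibrium E = 0, so the Nernst equation gives ln K = nFE°/RT = (1)(96485)(0.22)/((8.314)(350)) = 7.29.

ln K = 7.3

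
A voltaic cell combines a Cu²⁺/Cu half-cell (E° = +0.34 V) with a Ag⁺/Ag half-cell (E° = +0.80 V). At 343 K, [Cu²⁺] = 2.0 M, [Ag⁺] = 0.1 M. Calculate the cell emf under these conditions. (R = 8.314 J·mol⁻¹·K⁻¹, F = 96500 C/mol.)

The Ag⁺/Ag couple has the higher reduction potential and acts as the cathode, so E°_cell = +0.80 − (+0.34) = 0.46 V.
Balancing electrons gives n = 2; the reaction quotient is Q = [Cu²⁺]/[Ag⁺]^2 = 200.
E = E° − (RT/nF) ln Q = 0.46 − (8.314×343)/(2×96500) × (5.298) = 0.460 − 0.078 = 0.382 V.

0.382 V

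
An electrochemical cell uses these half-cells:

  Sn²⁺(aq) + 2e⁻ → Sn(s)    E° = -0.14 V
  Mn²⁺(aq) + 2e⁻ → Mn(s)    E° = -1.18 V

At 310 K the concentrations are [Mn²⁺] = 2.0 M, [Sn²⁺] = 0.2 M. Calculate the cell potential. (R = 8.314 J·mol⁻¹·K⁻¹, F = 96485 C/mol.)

The Sn²⁺/Sn couple has the higher reduction potential and acts as the cathode, so E°_cell = -0.14 − (-1.18) = 1.04 V.
Balancing electrons gives n = 2; the reaction quotient is Q = [Mn²⁺]/[Sn²⁺] = 10.0.
E = E° − (RT/nF) ln Q = 1.04 − (8.314×310)/(2×96485) × (2.303) = 1.040 − 0.031 = 1.009 V.

1.01 V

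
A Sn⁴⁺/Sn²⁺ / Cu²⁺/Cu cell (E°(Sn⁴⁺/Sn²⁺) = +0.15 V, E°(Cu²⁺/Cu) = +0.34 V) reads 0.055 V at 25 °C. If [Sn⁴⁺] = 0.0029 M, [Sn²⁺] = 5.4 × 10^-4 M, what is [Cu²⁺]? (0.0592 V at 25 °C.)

From the Nernst equation, log Q = n(E° − E)/0.0592 = 2(0.19 − 0.055)/0.0592 = 4.561, so Q = 3.64 × 10^4.
With Q = [Sn⁴⁺]/([Sn²⁺]·[Cu²⁺]) and the known concentrations, [Cu²⁺] in the denominator gives [Cu²⁺] = 1.5 × 10^-4 M.

1.5 × 10^-4 M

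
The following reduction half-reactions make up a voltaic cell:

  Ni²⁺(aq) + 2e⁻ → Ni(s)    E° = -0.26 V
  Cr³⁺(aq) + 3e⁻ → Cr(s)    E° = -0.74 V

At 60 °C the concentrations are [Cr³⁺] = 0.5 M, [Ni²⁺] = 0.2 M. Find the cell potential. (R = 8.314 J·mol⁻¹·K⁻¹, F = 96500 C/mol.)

0.464 V

The Ni²⁺/Ni couple has the higher reduction potential and acts as the cathode, so E°_cell = -0.26 − (-0.74) = 0.48 V.
Balancing electrons gives n = 6; the reaction quotient is Q = [Cr³⁺]^2/[Ni²⁺]^3 = 31.2.
E = E° − (RT/nF) ln Q = 0.48 − (8.314×333)/(6×96500) × (3.442) = 0.480 − 0.016 = 0.464 V.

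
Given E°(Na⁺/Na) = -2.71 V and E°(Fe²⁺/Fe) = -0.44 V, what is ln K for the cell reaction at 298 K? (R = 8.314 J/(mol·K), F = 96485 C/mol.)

E°_cell = -0.44 − (-2.71) = 2.27 V, with n = 2 electrons transferred.
At equilibrium E = 0, so the Nernst equation gives ln K = nFE°/RT = (2)(96485)(2.27)/((8.314)(298)) = 176.80.

ln K = 176.8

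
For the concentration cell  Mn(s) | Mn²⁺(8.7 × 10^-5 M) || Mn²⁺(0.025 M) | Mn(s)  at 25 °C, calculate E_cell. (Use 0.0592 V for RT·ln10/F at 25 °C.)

Both half-cells are Mn²⁺/Mn, so E°_cell = 0. The concentrated side is the cathode; the cell reaction moves Mn²⁺ from high to low concentration with n = 2.
Q = [Mn²⁺]_dilute/[Mn²⁺]_conc = 8.7 × 10^-5/0.025 = 0.00348.
E = 0 − (0.0592/2) log Q = −(0.0592/2)(-2.458) = 0.0728 V.

0.073 V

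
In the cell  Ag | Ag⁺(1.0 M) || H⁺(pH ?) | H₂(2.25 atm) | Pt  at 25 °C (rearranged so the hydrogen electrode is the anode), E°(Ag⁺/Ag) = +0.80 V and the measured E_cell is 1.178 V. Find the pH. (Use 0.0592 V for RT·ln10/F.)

pH = 6.21

E°_cell = 0.80 V and n = 2.
log Q = n(E° − E)/0.0592 = 2×(0.80 − 1.178)/0.0592 = -12.770.
With Q = [H⁺]^2 / ([Ag⁺]^2·P(H₂)), solving for [H⁺] gives log[H⁺] = -6.209, so pH = 6.21.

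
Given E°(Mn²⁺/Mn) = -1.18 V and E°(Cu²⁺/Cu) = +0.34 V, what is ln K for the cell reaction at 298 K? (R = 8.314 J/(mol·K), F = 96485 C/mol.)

ln K = 118.4

E°_cell = +0.34 − (-1.18) = 1.52 V, with n = 2 electrons transferred.
At equilibrium E = 0, so the Nernst equation gives ln K = nFE°/RT = (2)(96485)(1.52)/((8.314)(298)) = 118.39.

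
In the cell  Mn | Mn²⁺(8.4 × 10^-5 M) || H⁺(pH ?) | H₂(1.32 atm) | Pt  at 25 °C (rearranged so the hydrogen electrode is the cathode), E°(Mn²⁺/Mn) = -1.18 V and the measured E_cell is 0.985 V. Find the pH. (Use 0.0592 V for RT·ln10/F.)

pH = 5.27

E°_cell = 1.18 V and n = 2.
log Q = n(E° − E)/0.0592 = 2×(1.18 − 0.985)/0.0592 = 6.588.
With Q = [Mn²⁺]·P(H₂) / [H⁺]^2, solving for [H⁺] gives log[H⁺] = -5.271, so pH = 5.27.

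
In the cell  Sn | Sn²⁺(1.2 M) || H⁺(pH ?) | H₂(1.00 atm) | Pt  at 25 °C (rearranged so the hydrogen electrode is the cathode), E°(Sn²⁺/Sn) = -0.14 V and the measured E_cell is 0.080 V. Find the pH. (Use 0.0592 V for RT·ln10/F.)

E°_cell = 0.14 V and n = 2.
log Q = n(E° − E)/0.0592 = 2×(0.14 − 0.080)/0.0592 = 2.027.
With Q = [Sn²⁺]·P(H₂) / [H⁺]^2, solving for [H⁺] gives log[H⁺] = -0.974, so pH = 0.97.

pH = 0.97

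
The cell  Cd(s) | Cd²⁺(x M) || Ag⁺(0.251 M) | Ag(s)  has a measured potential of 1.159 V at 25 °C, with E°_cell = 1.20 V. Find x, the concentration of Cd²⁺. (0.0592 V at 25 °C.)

From the Nernst equation, log Q = n(E° − E)/0.0592 = 2(1.20 − 1.159)/0.0592 = 1.385, so Q = 24.3.
With Q = [Cd²⁺]/[Ag⁺]^2 and the known concentrations, [Cd²⁺] in the numerator gives [Cd²⁺] = 1.5 M.

1.5 M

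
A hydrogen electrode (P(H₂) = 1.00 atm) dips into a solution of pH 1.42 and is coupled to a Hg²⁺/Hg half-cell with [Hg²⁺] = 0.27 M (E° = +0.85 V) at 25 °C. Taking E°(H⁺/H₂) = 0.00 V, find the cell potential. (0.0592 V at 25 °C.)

0.92 V

The Hg²⁺/Hg couple is the cathode, so E°_cell = 0.85 V; n = 2.
[H⁺] = 10^(−1.42) = 0.038 M, and Q = [H⁺]^2 / ([Hg²⁺]·P(H₂)) = 0.00535.
E = E° − (0.0592/2) log Q = 0.85 − (0.0592/2)(-2.271) = 0.917 V.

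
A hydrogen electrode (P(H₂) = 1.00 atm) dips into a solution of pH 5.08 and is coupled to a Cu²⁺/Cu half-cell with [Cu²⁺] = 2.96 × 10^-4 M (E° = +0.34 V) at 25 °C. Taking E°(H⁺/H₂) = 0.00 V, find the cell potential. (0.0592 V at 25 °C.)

The Cu²⁺/Cu couple is the cathode, so E°_cell = 0.34 V; n = 2.
[H⁺] = 10^(−5.08) = 8.3 × 10^-6 M, and Q = [H⁺]^2 / ([Cu²⁺]·P(H₂)) = 2.34 × 10^-7.
E = E° − (0.0592/2) log Q = 0.34 − (0.0592/2)(-6.631) = 0.536 V.

0.54 V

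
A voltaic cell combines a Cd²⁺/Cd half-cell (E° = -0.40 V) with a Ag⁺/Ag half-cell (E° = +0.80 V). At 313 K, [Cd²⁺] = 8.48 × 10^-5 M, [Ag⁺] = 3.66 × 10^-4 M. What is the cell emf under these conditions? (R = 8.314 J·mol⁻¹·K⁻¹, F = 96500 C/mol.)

The Ag⁺/Ag couple has the higher reduction potential and acts as the cathode, so E°_cell = +0.80 − (-0.40) = 1.20 V.
Balancing electrons gives n = 2; the reaction quotient is Q = [Cd²⁺]/[Ag⁺]^2 = 633.
E = E° − (RT/nF) ln Q = 1.20 − (8.314×313)/(2×96500) × (6.451) = 1.200 − 0.087 = 1.113 V.

1.11 V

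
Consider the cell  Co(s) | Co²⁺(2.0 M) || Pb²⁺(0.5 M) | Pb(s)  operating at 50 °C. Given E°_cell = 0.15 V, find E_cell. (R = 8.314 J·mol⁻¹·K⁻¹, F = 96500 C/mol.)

0.131 V

Balancing electrons gives n = 2; the reaction quotient is Q = [Co²⁺]/[Pb²⁺] = 4.00.
E = E° − (RT/nF) ln Q = 0.15 − (8.314×323)/(2×96500) × (1.386) = 0.150 − 0.019 = 0.131 V.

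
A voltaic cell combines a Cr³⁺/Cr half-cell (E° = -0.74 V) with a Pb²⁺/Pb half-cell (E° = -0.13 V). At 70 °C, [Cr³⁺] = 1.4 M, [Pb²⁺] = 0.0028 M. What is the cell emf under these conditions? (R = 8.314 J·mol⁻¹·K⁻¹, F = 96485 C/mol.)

The Pb²⁺/Pb couple has the higher reduction potential and acts as the cathode, so E°_cell = -0.13 − (-0.74) = 0.61 V.
Balancing electrons gives n = 6; the reaction quotient is Q = [Cr³⁺]^2/[Pb²⁺]^3 = 8.93 × 10^7.
E = E° − (RT/nF) ln Q = 0.61 − (8.314×343)/(6×96485) × (18.307) = 0.610 − 0.090 = 0.520 V.

0.520 V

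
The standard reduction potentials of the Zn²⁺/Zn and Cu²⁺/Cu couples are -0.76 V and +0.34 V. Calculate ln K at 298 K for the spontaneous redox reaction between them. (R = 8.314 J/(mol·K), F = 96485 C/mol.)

ln K = 85.7

E°_cell = +0.34 − (-0.76) = 1.10 V, with n = 2 electrons transferred.
At equilibrium E = 0, so the Nernst equation gives ln K = nFE°/RT = (2)(96485)(1.10)/((8.314)(298)) = 85.68.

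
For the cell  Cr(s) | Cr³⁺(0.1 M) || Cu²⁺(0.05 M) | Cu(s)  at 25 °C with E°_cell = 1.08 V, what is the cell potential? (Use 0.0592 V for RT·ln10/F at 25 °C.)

1.06 V

Balancing electrons gives n = 6; the reaction quotient is Q = [Cr³⁺]^2/[Cu²⁺]^3 = 80.0.
At 25 °C, E = E° − (0.0592/n) log Q = 1.08 − (0.0592/6)(1.903) = 1.080 − 0.019 = 1.061 V.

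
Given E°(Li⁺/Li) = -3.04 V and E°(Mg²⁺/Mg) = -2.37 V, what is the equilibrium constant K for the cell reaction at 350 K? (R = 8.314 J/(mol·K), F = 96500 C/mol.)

E°_cell = -2.37 − (-3.04) = 0.67 V, with n = 2 electrons transferred.
At equilibrium E = 0, so the Nernst equation gives ln K = nFE°/RT = (2)(96500)(0.67)/((8.314)(350)) = 44.44.
K = e^44.44 = 2 × 10^19.

2 × 10^19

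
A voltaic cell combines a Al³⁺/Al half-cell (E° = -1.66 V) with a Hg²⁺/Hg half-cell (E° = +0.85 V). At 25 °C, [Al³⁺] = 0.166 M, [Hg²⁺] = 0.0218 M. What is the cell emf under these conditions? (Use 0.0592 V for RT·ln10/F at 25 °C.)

The Hg²⁺/Hg couple has the higher reduction potential and acts as the cathode, so E°_cell = +0.85 − (-1.66) = 2.51 V.
Balancing electrons gives n = 6; the reaction quotient is Q = [Al³⁺]^2/[Hg²⁺]^3 = 2660.
At 25 °C, E = E° − (0.0592/n) log Q = 2.51 − (0.0592/6)(3.425) = 2.510 − 0.034 = 2.476 V.

2.48 V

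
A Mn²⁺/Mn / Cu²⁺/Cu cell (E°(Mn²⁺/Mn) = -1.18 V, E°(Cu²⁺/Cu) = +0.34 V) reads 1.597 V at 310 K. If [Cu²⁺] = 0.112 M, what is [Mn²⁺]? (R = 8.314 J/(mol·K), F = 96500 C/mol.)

3.5 × 10^-4 M

From the Nernst equation, ln Q = nF(E° − E)/RT = 2×96500×(1.52 − 1.597)/(8.314×310) = -5.766, so Q = 0.00313.
With Q = [Mn²⁺]/[Cu²⁺] and the known concentrations, [Mn²⁺] in the numerator gives [Mn²⁺] = 3.5 × 10^-4 M.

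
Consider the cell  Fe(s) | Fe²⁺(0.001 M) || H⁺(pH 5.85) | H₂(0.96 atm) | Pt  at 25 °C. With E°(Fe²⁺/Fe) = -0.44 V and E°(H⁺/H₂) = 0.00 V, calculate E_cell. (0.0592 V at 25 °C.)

The hydrogen couple is the cathode, so E°_cell = 0.44 V; n = 2.
[H⁺] = 10^(−5.85) = 1.4 × 10^-6 M, and Q = [Fe²⁺]·P(H₂) / [H⁺]^2 = 4.81 × 10^8.
E = E° − (0.0592/2) log Q = 0.44 − (0.0592/2)(8.682) = 0.183 V.

0.18 V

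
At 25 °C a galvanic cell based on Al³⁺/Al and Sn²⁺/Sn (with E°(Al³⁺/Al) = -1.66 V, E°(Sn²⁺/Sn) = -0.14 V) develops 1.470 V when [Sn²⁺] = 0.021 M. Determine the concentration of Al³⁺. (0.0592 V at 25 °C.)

1.0 M

From the Nernst equation, log Q = n(E° − E)/0.0592 = 6(1.52 − 1.470)/0.0592 = 5.068, so Q = 1.17 × 10^5.
With Q = [Al³⁺]^2/[Sn²⁺]^3 and the known concentrations, [Al³⁺]^2 in the numerator gives [Al³⁺] = 1.0 M.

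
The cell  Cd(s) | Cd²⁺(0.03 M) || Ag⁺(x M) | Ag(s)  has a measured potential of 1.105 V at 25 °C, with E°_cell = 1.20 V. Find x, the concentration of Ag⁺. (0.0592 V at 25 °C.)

From the Nernst equation, log Q = n(E° − E)/0.0592 = 2(1.20 − 1.105)/0.0592 = 3.209, so Q = 1620.
With Q = [Cd²⁺]/[Ag⁺]^2 and the known concentrations, [Ag⁺]^2 in the denominator gives [Ag⁺] = 0.0043 M.

0.0043 M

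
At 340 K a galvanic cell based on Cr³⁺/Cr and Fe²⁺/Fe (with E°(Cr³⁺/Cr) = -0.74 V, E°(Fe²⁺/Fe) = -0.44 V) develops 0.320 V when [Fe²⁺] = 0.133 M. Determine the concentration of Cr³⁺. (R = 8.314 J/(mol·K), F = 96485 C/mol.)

From the Nernst equation, ln Q = nF(E° − E)/RT = 6×96485×(0.30 − 0.320)/(8.314×340) = -4.096, so Q = 0.0166.
With Q = [Cr³⁺]^2/[Fe²⁺]^3 and the known concentrations, [Cr³⁺]^2 in the numerator gives [Cr³⁺] = 0.0063 M.

0.0063 M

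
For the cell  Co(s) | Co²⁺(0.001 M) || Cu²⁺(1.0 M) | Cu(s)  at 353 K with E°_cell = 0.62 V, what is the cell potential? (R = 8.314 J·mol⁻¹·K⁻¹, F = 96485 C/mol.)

Balancing electrons gives n = 2; the reaction quotient is Q = [Co²⁺]/[Cu²⁺] = 0.00100.
E = E° − (RT/nF) ln Q = 0.62 − (8.314×353)/(2×96485) × (-6.908) = 0.620 + 0.105 = 0.725 V.

0.725 V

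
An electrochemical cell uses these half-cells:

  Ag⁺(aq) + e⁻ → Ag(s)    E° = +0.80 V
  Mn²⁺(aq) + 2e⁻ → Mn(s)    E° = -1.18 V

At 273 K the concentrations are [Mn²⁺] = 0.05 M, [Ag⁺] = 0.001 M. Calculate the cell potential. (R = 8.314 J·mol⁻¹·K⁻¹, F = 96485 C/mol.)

1.85 V

The Ag⁺/Ag couple has the higher reduction potential and acts as the cathode, so E°_cell = +0.80 − (-1.18) = 1.98 V.
Balancing electrons gives n = 2; the reaction quotient is Q = [Mn²⁺]/[Ag⁺]^2 = 5 × 10^4.
E = E° − (RT/nF) ln Q = 1.98 − (8.314×273)/(2×96485) × (10.820) = 1.980 − 0.127 = 1.853 V.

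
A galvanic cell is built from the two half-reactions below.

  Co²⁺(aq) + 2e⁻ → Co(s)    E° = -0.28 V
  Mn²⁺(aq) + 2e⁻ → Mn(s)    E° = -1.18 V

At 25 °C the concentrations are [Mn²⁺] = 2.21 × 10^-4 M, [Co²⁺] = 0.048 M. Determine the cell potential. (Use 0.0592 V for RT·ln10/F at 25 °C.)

The Co²⁺/Co couple has the higher reduction potential and acts as the cathode, so E°_cell = -0.28 − (-1.18) = 0.90 V.
Balancing electrons gives n = 2; the reaction quotient is Q = [Mn²⁺]/[Co²⁺] = 0.00460.
At 25 °C, E = E° − (0.0592/n) log Q = 0.90 − (0.0592/2)(-2.337) = 0.900 + 0.069 = 0.969 V.

0.969 V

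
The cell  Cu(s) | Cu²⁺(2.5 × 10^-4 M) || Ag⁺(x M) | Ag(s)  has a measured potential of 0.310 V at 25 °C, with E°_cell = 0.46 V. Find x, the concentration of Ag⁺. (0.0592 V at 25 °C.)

From the Nernst equation, log Q = n(E° − E)/0.0592 = 2(0.46 − 0.310)/0.0592 = 5.068, so Q = 1.17 × 10^5.
With Q = [Cu²⁺]/[Ag⁺]^2 and the known concentrations, [Ag⁺]^2 in the denominator gives [Ag⁺] = 4.6 × 10^-5 M.

4.6 × 10^-5 M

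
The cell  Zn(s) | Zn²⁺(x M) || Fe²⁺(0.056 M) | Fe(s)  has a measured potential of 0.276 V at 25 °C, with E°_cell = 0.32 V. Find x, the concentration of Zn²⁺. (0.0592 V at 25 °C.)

1.7 M

From the Nernst equation, log Q = n(E° − E)/0.0592 = 2(0.32 − 0.276)/0.0592 = 1.486, so Q = 30.7.
With Q = [Zn²⁺]/[Fe²⁺] and the known concentrations, [Zn²⁺] in the numerator gives [Zn²⁺] = 1.7 M.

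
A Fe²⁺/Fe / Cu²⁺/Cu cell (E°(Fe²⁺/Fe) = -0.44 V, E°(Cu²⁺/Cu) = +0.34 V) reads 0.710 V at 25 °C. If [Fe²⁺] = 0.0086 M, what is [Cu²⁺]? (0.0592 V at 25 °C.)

3.7 × 10^-5 M

From the Nernst equation, log Q = n(E° − E)/0.0592 = 2(0.78 − 0.710)/0.0592 = 2.365, so Q = 232.
With Q = [Fe²⁺]/[Cu²⁺] and the known concentrations, [Cu²⁺] in the denominator gives [Cu²⁺] = 3.7 × 10^-5 M.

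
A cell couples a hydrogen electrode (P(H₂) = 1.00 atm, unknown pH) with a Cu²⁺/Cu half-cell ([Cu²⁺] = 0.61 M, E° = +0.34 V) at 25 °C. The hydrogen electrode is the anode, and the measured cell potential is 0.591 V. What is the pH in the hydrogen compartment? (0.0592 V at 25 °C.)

E°_cell = 0.34 V and n = 2.
log Q = n(E° − E)/0.0592 = 2×(0.34 − 0.591)/0.0592 = -8.480.
With Q = [H⁺]^2 / ([Cu²⁺]·P(H₂)), solving for [H⁺] gives log[H⁺] = -4.347, so pH = 4.35.

pH = 4.35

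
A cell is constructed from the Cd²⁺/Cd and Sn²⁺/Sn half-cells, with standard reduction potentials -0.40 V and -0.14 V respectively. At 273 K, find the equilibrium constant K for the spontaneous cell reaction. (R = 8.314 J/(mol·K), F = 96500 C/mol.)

E°_cell = -0.14 − (-0.40) = 0.26 V, with n = 2 electrons transferred.
At equilibrium E = 0, so the Nernst equation gives ln K = nFE°/RT = (2)(96500)(0.26)/((8.314)(273)) = 22.11.
K = e^22.11 = 4 × 10^9.

4 × 10^9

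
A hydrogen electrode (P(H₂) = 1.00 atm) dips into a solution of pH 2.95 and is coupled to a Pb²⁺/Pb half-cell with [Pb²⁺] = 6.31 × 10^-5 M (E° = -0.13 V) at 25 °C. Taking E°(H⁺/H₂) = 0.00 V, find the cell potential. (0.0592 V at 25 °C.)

0.080 V

The hydrogen couple is the cathode, so E°_cell = 0.13 V; n = 2.
[H⁺] = 10^(−2.95) = 0.0011 M, and Q = [Pb²⁺]·P(H₂) / [H⁺]^2 = 50.1.
E = E° − (0.0592/2) log Q = 0.13 − (0.0592/2)(1.700) = 0.080 V.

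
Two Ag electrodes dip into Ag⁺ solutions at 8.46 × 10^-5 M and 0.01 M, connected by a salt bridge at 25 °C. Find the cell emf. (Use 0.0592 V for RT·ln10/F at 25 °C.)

0.12 V

Both half-cells are Ag⁺/Ag, so E°_cell = 0. The concentrated side is the cathode; the cell reaction moves Ag⁺ from high to low concentration with n = 1.
Q = [Ag⁺]_dilute/[Ag⁺]_conc = 8.46 × 10^-5/0.01 = 0.00846.
E = 0 − (0.0592/1) log Q = −(0.0592/1)(-2.073) = 0.1227 V.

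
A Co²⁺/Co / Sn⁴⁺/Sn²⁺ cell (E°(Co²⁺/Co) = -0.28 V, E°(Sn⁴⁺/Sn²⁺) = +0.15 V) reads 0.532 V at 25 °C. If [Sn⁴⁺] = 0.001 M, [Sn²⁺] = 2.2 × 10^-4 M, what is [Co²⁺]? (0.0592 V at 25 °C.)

From the Nernst equation, log Q = n(E° − E)/0.0592 = 2(0.43 − 0.532)/0.0592 = -3.446, so Q = 3.58 × 10^-4.
With Q = [Co²⁺]·[Sn²⁺]/[Sn⁴⁺] and the known concentrations, [Co²⁺] in the numerator gives [Co²⁺] = 0.0016 M.

0.0016 M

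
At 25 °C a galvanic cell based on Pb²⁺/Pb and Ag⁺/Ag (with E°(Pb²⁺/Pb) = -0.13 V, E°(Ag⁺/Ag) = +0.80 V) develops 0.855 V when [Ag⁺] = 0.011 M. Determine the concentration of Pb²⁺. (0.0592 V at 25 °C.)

0.041 M

From the Nernst equation, log Q = n(E° − E)/0.0592 = 2(0.93 − 0.855)/0.0592 = 2.534, so Q = 342.
With Q = [Pb²⁺]/[Ag⁺]^2 and the known concentrations, [Pb²⁺] in the numerator gives [Pb²⁺] = 0.041 M.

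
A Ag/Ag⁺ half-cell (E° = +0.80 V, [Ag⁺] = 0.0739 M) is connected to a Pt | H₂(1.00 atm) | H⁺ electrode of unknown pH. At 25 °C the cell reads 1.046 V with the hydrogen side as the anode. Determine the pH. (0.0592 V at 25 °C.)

E°_cell = 0.80 V and n = 2.
log Q = n(E° − E)/0.0592 = 2×(0.80 − 1.046)/0.0592 = -8.311.
With Q = [H⁺]^2 / ([Ag⁺]^2·P(H₂)), solving for [H⁺] gives log[H⁺] = -5.287, so pH = 5.29.

pH = 5.29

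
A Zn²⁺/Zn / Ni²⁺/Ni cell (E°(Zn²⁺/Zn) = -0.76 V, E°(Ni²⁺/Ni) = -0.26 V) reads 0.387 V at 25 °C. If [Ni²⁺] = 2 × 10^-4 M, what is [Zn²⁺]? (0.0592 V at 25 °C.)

1.3 M

From the Nernst equation, log Q = n(E° − E)/0.0592 = 2(0.50 − 0.387)/0.0592 = 3.818, so Q = 6570.
With Q = [Zn²⁺]/[Ni²⁺] and the known concentrations, [Zn²⁺] in the numerator gives [Zn²⁺] = 1.3 M.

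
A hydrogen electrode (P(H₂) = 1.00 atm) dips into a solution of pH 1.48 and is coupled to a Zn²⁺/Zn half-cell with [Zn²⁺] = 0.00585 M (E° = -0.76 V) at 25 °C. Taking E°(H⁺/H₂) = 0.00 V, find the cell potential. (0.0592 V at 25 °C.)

0.74 V

The hydrogen couple is the cathode, so E°_cell = 0.76 V; n = 2.
[H⁺] = 10^(−1.48) = 0.033 M, and Q = [Zn²⁺]·P(H₂) / [H⁺]^2 = 5.34.
E = E° − (0.0592/2) log Q = 0.76 − (0.0592/2)(0.727) = 0.738 V.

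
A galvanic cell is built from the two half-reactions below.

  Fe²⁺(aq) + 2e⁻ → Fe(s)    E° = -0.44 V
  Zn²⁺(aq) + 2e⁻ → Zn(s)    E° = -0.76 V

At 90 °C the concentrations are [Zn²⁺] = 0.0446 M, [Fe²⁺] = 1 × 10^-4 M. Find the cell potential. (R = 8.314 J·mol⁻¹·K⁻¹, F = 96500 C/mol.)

0.225 V

The Fe²⁺/Fe couple has the higher reduction potential and acts as the cathode, so E°_cell = -0.44 − (-0.76) = 0.32 V.
Balancing electrons gives n = 2; the reaction quotient is Q = [Zn²⁺]/[Fe²⁺] = 446.
E = E° − (RT/nF) ln Q = 0.32 − (8.314×363)/(2×96500) × (6.100) = 0.320 − 0.095 = 0.225 V.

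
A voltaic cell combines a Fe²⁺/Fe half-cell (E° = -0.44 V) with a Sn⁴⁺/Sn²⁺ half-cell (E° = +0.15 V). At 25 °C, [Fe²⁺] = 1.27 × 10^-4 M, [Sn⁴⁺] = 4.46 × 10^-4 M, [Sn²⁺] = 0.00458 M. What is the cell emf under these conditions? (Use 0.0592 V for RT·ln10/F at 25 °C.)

0.675 V

The Sn⁴⁺/Sn²⁺ couple has the higher reduction potential and acts as the cathode, so E°_cell = +0.15 − (-0.44) = 0.59 V.
Balancing electrons gives n = 2; the reaction quotient is Q = [Fe²⁺]·[Sn²⁺]/[Sn⁴⁺] = 0.00130.
At 25 °C, E = E° − (0.0592/n) log Q = 0.59 − (0.0592/2)(-2.885) = 0.590 + 0.085 = 0.675 V.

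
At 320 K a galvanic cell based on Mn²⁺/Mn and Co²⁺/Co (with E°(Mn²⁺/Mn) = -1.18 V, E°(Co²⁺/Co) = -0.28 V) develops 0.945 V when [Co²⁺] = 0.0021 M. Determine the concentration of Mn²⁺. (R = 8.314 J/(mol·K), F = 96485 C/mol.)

From the Nernst equation, ln Q = nF(E° − E)/RT = 2×96485×(0.90 − 0.945)/(8.314×320) = -3.264, so Q = 0.0382.
With Q = [Mn²⁺]/[Co²⁺] and the known concentrations, [Mn²⁺] in the numerator gives [Mn²⁺] = 8 × 10^-5 M.

8 × 10^-5 M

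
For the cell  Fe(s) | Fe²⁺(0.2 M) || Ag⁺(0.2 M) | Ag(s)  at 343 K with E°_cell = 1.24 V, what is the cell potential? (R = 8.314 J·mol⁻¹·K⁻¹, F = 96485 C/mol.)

1.22 V

Balancing electrons gives n = 2; the reaction quotient is Q = [Fe²⁺]/[Ag⁺]^2 = 5.00.
E = E° − (RT/nF) ln Q = 1.24 − (8.314×343)/(2×96485) × (1.609) = 1.240 − 0.024 = 1.216 V.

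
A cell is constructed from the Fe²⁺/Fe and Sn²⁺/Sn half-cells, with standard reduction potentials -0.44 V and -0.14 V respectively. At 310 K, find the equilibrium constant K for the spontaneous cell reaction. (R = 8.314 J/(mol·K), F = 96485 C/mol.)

E°_cell = -0.14 − (-0.44) = 0.30 V, with n = 2 electrons transferred.
At equilibrium E = 0, so the Nernst equation gives ln K = nFE°/RT = (2)(96485)(0.30)/((8.314)(310)) = 22.46.
K = e^22.46 = 5.7 × 10^9.

5.7 × 10^9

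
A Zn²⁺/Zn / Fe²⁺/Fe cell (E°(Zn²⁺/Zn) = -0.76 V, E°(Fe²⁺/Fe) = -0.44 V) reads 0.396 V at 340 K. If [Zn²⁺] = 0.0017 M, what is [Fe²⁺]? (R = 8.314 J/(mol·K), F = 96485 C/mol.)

0.3 M

From the Nernst equation, ln Q = nF(E° − E)/RT = 2×96485×(0.32 − 0.396)/(8.314×340) = -5.188, so Q = 0.00558.
With Q = [Zn²⁺]/[Fe²⁺] and the known concentrations, [Fe²⁺] in the denominator gives [Fe²⁺] = 0.3 M.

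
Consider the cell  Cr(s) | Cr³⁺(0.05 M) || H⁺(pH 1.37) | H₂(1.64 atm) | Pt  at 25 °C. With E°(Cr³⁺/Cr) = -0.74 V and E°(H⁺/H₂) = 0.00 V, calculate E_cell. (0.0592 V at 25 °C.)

The hydrogen couple is the cathode, so E°_cell = 0.74 V; n = 6.
[H⁺] = 10^(−1.37) = 0.043 M, and Q = [Cr³⁺]^2·P(H₂)^3 / [H⁺]^6 = 1.83 × 10^6.
E = E° − (0.0592/6) log Q = 0.74 − (0.0592/6)(6.262) = 0.678 V.

0.68 V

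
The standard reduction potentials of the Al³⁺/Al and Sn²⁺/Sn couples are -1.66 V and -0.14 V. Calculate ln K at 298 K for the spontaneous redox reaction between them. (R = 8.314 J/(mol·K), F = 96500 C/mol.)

E°_cell = -0.14 − (-1.66) = 1.52 V, with n = 6 electrons transferred.
At equilibrium E = 0, so the Nernst equation gives ln K = nFE°/RT = (6)(96500)(1.52)/((8.314)(298)) = 355.22.

ln K = 355.2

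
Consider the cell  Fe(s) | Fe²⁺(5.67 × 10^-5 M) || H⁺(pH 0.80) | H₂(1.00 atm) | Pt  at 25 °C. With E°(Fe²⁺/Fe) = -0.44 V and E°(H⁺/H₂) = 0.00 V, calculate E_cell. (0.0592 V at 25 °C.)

0.52 V

The hydrogen couple is the cathode, so E°_cell = 0.44 V; n = 2.
[H⁺] = 10^(−0.80) = 0.16 M, and Q = [Fe²⁺]·P(H₂) / [H⁺]^2 = 0.00226.
E = E° − (0.0592/2) log Q = 0.44 − (0.0592/2)(-2.646) = 0.518 V.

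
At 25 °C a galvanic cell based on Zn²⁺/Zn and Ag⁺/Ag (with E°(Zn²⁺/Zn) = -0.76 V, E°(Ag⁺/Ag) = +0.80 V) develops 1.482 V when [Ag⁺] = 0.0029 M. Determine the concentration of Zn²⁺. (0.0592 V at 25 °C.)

From the Nernst equation, log Q = n(E° − E)/0.0592 = 2(1.56 − 1.482)/0.0592 = 2.635, so Q = 432.
With Q = [Zn²⁺]/[Ag⁺]^2 and the known concentrations, [Zn²⁺] in the numerator gives [Zn²⁺] = 0.0036 M.

0.0036 M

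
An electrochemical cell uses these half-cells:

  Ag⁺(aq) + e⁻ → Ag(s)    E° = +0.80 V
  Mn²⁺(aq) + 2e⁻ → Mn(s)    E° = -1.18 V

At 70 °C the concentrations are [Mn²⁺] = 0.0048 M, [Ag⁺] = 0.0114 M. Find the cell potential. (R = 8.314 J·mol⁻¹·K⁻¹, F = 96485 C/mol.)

1.93 V

The Ag⁺/Ag couple has the higher reduction potential and acts as the cathode, so E°_cell = +0.80 − (-1.18) = 1.98 V.
Balancing electrons gives n = 2; the reaction quotient is Q = [Mn²⁺]/[Ag⁺]^2 = 36.9.
E = E° − (RT/nF) ln Q = 1.98 − (8.314×343)/(2×96485) × (3.609) = 1.980 − 0.053 = 1.927 V.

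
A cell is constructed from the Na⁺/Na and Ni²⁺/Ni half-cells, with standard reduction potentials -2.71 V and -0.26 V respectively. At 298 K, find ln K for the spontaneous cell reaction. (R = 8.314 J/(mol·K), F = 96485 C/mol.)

ln K = 190.8

E°_cell = -0.26 − (-2.71) = 2.45 V, with n = 2 electrons transferred.
At equilibrium E = 0, so the Nernst equation gives ln K = nFE°/RT = (2)(96485)(2.45)/((8.314)(298)) = 190.82.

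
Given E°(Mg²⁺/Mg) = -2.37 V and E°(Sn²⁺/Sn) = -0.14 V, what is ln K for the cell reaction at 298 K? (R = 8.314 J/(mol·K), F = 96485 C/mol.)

E°_cell = -0.14 − (-2.37) = 2.23 V, with n = 2 electrons transferred.
At equilibrium E = 0, so the Nernst equation gives ln K = nFE°/RT = (2)(96485)(2.23)/((8.314)(298)) = 173.69.

ln K = 173.7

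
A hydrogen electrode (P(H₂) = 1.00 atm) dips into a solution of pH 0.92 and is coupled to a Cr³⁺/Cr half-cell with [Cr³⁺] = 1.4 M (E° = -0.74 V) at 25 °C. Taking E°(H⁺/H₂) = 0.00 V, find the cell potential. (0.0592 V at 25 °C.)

0.68 V

The hydrogen couple is the cathode, so E°_cell = 0.74 V; n = 6.
[H⁺] = 10^(−0.92) = 0.12 M, and Q = [Cr³⁺]^2·P(H₂)^3 / [H⁺]^6 = 6.49 × 10^5.
E = E° − (0.0592/6) log Q = 0.74 − (0.0592/6)(5.812) = 0.683 V.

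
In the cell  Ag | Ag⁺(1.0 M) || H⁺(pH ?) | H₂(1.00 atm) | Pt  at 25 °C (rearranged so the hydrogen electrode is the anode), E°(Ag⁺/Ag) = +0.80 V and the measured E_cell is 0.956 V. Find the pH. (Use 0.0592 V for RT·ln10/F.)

pH = 2.64

E°_cell = 0.80 V and n = 2.
log Q = n(E° − E)/0.0592 = 2×(0.80 − 0.956)/0.0592 = -5.270.
With Q = [H⁺]^2 / ([Ag⁺]^2·P(H₂)), solving for [H⁺] gives log[H⁺] = -2.635, so pH = 2.64.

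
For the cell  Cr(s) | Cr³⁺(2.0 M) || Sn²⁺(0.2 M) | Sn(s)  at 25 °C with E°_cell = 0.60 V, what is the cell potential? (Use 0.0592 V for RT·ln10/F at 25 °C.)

0.573 V

Balancing electrons gives n = 6; the reaction quotient is Q = [Cr³⁺]^2/[Sn²⁺]^3 = 500.
At 25 °C, E = E° − (0.0592/n) log Q = 0.60 − (0.0592/6)(2.699) = 0.600 − 0.027 = 0.573 V.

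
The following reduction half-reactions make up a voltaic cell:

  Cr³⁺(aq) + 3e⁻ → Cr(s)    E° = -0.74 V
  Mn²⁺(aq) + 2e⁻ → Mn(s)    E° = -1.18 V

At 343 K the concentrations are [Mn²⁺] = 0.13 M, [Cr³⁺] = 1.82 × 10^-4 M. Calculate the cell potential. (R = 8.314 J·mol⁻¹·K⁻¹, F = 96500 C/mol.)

0.385 V

The Cr³⁺/Cr couple has the higher reduction potential and acts as the cathode, so E°_cell = -0.74 − (-1.18) = 0.44 V.
Balancing electrons gives n = 6; the reaction quotient is Q = [Mn²⁺]^3/[Cr³⁺]^2 = 6.63 × 10^4.
E = E° − (RT/nF) ln Q = 0.44 − (8.314×343)/(6×96500) × (11.102) = 0.440 − 0.055 = 0.385 V.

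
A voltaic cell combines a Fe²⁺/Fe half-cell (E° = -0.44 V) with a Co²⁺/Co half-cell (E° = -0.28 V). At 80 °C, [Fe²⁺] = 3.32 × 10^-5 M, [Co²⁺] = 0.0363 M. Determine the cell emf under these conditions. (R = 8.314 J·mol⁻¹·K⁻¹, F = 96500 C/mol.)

The Co²⁺/Co couple has the higher reduction potential and acts as the cathode, so E°_cell = -0.28 − (-0.44) = 0.16 V.
Balancing electrons gives n = 2; the reaction quotient is Q = [Fe²⁺]/[Co²⁺] = 9.15 × 10^-4.
E = E° − (RT/nF) ln Q = 0.16 − (8.314×353)/(2×96500) × (-6.997) = 0.160 + 0.106 = 0.266 V.

0.266 V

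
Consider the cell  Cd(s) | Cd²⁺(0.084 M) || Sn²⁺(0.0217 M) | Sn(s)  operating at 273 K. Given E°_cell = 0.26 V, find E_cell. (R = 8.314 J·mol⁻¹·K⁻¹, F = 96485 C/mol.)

0.244 V

Balancing electrons gives n = 2; the reaction quotient is Q = [Cd²⁺]/[Sn²⁺] = 3.87.
E = E° − (RT/nF) ln Q = 0.26 − (8.314×273)/(2×96485) × (1.354) = 0.260 − 0.016 = 0.244 V.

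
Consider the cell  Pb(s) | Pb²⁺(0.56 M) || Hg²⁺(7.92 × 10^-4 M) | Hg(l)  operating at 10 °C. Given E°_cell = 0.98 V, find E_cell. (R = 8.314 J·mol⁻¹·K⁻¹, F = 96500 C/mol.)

0.900 V

Balancing electrons gives n = 2; the reaction quotient is Q = [Pb²⁺]/[Hg²⁺] = 707.
E = E° − (RT/nF) ln Q = 0.98 − (8.314×283)/(2×96500) × (6.561) = 0.980 − 0.080 = 0.900 V.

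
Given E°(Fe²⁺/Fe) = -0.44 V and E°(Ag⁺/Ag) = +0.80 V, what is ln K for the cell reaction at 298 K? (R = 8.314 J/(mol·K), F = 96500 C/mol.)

E°_cell = +0.80 − (-0.44) = 1.24 V, with n = 2 electrons transferred.
At equilibrium E = 0, so the Nernst equation gives ln K = nFE°/RT = (2)(96500)(1.24)/((8.314)(298)) = 96.59.

ln K = 96.6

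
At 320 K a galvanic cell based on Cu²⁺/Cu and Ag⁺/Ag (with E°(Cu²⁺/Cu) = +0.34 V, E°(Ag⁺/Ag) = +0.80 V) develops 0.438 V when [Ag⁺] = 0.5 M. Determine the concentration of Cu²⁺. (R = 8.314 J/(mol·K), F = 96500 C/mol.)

1.2 M

From the Nernst equation, ln Q = nF(E° − E)/RT = 2×96500×(0.46 − 0.438)/(8.314×320) = 1.596, so Q = 4.93.
With Q = [Cu²⁺]/[Ag⁺]^2 and the known concentrations, [Cu²⁺] in the numerator gives [Cu²⁺] = 1.2 M.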